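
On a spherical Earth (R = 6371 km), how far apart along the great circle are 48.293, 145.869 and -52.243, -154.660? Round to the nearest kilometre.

Δλ = -154.660 − 145.869 = -300.529°; wrapped into (−180°, 180°]: 59.471°.
Δφ = -52.243 − 48.293 = -100.536°.
a = sin²(Δφ/2) + cos φ₁ · cos φ₂ · sin²(Δλ/2) = 0.691649.
c = 2·atan2(√a, √(1−a)) = 1.96416 rad → d = 6371·c ≈ 12513.66 km.

12514 km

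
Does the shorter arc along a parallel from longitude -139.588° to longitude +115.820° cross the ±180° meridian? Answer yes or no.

Yes

Naïve |115.820 − -139.588| = 255.408° > 180°, so the shorter arc goes the other way round — across 180°.
Signed shortest Δλ = ((115.820 − -139.588 + 180) mod 360) − 180 = -104.592°.
Going west by 104.592° from -139.588° passes through 180° before reaching +115.820°.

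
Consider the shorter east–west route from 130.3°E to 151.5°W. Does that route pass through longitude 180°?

Yes

Naïve |-151.5 − 130.3| = 281.8° > 180°, so the shorter arc goes the other way round — across 180°.
Signed shortest Δλ = ((-151.5 − 130.3 + 180) mod 360) − 180 = 78.2°.
Going east by 78.2° from +130.3° passes through 180° before reaching -151.5°.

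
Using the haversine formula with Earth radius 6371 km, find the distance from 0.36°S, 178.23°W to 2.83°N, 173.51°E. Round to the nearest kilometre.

Δλ = 173.51 − -178.23 = 351.74°; wrapped into (−180°, 180°]: -8.26°.
Δφ = 2.83 − -0.36 = 3.19°.
a = sin²(Δφ/2) + cos φ₁ · cos φ₂ · sin²(Δλ/2) = 0.005955.
c = 2·atan2(√a, √(1−a)) = 0.15449 rad → d = 6371·c ≈ 984.27 km.

984 km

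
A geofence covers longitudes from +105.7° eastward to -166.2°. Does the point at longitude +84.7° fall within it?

No

Band width going east from +105.7° to -166.2°: ((-166.2 − 105.7) mod 360) = 88.1°.
Offset of +84.7° east of the west edge: ((84.7 − 105.7) mod 360) = 339.0°.
339.0° > 88.1° ⇒ outside.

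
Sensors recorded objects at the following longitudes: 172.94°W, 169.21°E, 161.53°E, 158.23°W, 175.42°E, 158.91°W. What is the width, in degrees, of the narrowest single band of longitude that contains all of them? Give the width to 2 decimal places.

40.24°

Sort the longitudes: -172.94°, -158.91°, -158.23°, +161.53°, +169.21°, +175.42°.
Eastward gaps between consecutive values (wrapping around): 14.03°, 0.68°, 319.76°, 7.68°, 6.21°, 11.64°.
Largest gap = 319.76° ⇒ minimal covering band is its complement: 360° − 319.76° = 40.24°.
Band runs from +161.53° eastward to -158.23°, crossing the antimeridian.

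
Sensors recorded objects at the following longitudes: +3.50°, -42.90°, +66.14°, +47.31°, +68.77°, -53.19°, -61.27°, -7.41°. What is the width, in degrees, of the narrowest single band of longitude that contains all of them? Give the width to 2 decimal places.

Sort the longitudes: -61.27°, -53.19°, -42.90°, -7.41°, +3.50°, +47.31°, +66.14°, +68.77°.
Eastward gaps between consecutive values (wrapping around): 8.08°, 10.29°, 35.49°, 10.91°, 43.81°, 18.83°, 2.63°, 229.96°.
Largest gap = 229.96° ⇒ minimal covering band is its complement: 360° − 229.96° = 130.04°.
Band runs from -61.27° eastward to +68.77°.

130.04°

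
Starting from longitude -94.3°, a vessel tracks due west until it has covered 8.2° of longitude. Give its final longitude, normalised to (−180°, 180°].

-102.5°

Start at -94.3°; shift −8.2° → -102.5°.
-102.5° already lies in (−180°, 180°].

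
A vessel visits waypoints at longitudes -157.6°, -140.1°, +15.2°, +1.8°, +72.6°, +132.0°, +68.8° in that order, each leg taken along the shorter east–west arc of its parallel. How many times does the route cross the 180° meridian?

0

Leg 1: -157.6° → -140.1°, shortest Δλ = 17.5° (east) — does not cross 180°.
Leg 2: -140.1° → +15.2°, shortest Δλ = 155.3° (east) — does not cross 180°.
Leg 3: +15.2° → +1.8°, shortest Δλ = -13.4° (west) — does not cross 180°.
Leg 4: +1.8° → +72.6°, shortest Δλ = 70.8° (east) — does not cross 180°.
Leg 5: +72.6° → +132.0°, shortest Δλ = 59.4° (east) — does not cross 180°.
Leg 6: +132.0° → +68.8°, shortest Δλ = -63.2° (west) — does not cross 180°.
Total crossings: 0.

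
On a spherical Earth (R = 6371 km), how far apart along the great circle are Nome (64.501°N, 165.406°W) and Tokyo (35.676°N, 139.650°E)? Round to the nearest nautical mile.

Δλ = 139.650 − -165.406 = 305.056°; wrapped into (−180°, 180°]: -54.944°.
Δφ = 35.676 − 64.501 = -28.825°.
a = sin²(Δφ/2) + cos φ₁ · cos φ₂ · sin²(Δλ/2) = 0.136373.
c = 2·atan2(√a, √(1−a)) = 0.75648 rad → d = 6371·c ≈ 4819.55 km ≈ 2602.35 nmi.

2602 nmi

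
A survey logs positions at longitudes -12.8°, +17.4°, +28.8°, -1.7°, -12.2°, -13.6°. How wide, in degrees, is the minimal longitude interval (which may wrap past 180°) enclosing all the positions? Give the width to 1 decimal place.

42.4°

Sort the longitudes: -13.6°, -12.8°, -12.2°, -1.7°, +17.4°, +28.8°.
Eastward gaps between consecutive values (wrapping around): 0.8°, 0.6°, 10.5°, 19.1°, 11.4°, 317.6°.
Largest gap = 317.6° ⇒ minimal covering band is its complement: 360° − 317.6° = 42.4°.
Band runs from -13.6° eastward to +28.8°.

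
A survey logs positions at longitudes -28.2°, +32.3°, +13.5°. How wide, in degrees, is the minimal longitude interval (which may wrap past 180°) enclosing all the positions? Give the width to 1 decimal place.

60.5°

Sort the longitudes: -28.2°, +13.5°, +32.3°.
Eastward gaps between consecutive values (wrapping around): 41.7°, 18.8°, 299.5°.
Largest gap = 299.5° ⇒ minimal covering band is its complement: 360° − 299.5° = 60.5°.
Band runs from -28.2° eastward to +32.3°.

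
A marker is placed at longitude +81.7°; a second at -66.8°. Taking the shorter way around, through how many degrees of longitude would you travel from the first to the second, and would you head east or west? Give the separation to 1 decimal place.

148.5° west

Raw difference: -66.8 − 81.7 = -148.5°.
Normalise into (−180°, 180°]: -148.5° stays -148.5°.
Negative ⇒ the second point lies to the west; separation 148.5°.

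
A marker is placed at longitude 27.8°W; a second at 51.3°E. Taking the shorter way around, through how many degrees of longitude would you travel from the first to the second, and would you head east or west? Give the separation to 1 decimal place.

Raw difference: 51.3 − -27.8 = 79.1°.
Normalise into (−180°, 180°]: 79.1° stays 79.1°.
Positive ⇒ the second point lies to the east; separation 79.1°.

79.1° east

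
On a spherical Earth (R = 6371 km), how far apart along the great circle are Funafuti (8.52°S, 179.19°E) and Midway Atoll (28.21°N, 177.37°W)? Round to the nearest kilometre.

Δλ = -177.37 − 179.19 = -356.56°; wrapped into (−180°, 180°]: 3.44°.
Δφ = 28.21 − -8.52 = 36.73°.
a = sin²(Δφ/2) + cos φ₁ · cos φ₂ · sin²(Δλ/2) = 0.100054.
c = 2·atan2(√a, √(1−a)) = 0.64368 rad → d = 6371·c ≈ 4100.89 km.

4101 km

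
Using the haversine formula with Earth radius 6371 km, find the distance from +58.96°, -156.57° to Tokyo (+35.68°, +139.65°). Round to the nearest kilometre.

Δλ = 139.65 − -156.57 = 296.22°; wrapped into (−180°, 180°]: -63.78°.
Δφ = 35.68 − 58.96 = -23.28°.
a = sin²(Δφ/2) + cos φ₁ · cos φ₂ · sin²(Δλ/2) = 0.157603.
c = 2·atan2(√a, √(1−a)) = 0.81648 rad → d = 6371·c ≈ 5201.77 km.

5202 km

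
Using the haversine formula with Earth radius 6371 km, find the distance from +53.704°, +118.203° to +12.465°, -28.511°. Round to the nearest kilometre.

12010 km

Δλ = -28.511 − 118.203 = -146.714°.
Δφ = 12.465 − 53.704 = -41.239°.
a = sin²(Δφ/2) + cos φ₁ · cos φ₂ · sin²(Δλ/2) = 0.654607.
c = 2·atan2(√a, √(1−a)) = 1.88516 rad → d = 6371·c ≈ 12010.37 km.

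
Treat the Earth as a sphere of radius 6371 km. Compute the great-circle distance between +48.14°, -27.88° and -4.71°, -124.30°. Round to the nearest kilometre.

10874 km

Δλ = -124.30 − -27.88 = -96.42°.
Δφ = -4.71 − 48.14 = -52.85°.
a = sin²(Δφ/2) + cos φ₁ · cos φ₂ · sin²(Δλ/2) = 0.567760.
c = 2·atan2(√a, √(1−a)) = 1.70673 rad → d = 6371·c ≈ 10873.60 km.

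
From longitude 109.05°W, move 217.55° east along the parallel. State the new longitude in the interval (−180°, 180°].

108.50°E

Start at -109.05°; shift +217.55° → +108.50°.
+108.50° already lies in (−180°, 180°].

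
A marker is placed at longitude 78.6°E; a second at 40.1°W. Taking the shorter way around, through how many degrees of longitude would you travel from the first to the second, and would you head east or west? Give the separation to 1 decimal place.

118.7° west

Raw difference: -40.1 − 78.6 = -118.7°.
Normalise into (−180°, 180°]: -118.7° stays -118.7°.
Negative ⇒ the second point lies to the west; separation 118.7°.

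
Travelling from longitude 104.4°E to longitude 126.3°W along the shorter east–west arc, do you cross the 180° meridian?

Naïve |-126.3 − 104.4| = 230.7° > 180°, so the shorter arc goes the other way round — across 180°.
Signed shortest Δλ = ((-126.3 − 104.4 + 180) mod 360) − 180 = 129.3°.
Going east by 129.3° from +104.4° passes through 180° before reaching -126.3°.

Yes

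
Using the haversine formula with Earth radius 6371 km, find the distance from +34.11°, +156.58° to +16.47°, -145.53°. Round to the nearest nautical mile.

Δλ = -145.53 − 156.58 = -302.11°; wrapped into (−180°, 180°]: 57.89°.
Δφ = 16.47 − 34.11 = -17.64°.
a = sin²(Δφ/2) + cos φ₁ · cos φ₂ · sin²(Δλ/2) = 0.209484.
c = 2·atan2(√a, √(1−a)) = 0.95080 rad → d = 6371·c ≈ 6057.55 km ≈ 3270.81 nmi.

3271 nmi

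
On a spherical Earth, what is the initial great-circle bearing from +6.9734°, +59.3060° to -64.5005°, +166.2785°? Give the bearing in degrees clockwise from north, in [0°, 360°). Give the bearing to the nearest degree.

Δλ = 166.2785 − 59.3060 = 106.9725°.
θ = atan2( sin Δλ · cos φ₂ , cos φ₁ · sin φ₂ − sin φ₁ · cos φ₂ · cos Δλ )
  = atan2(0.41175, -0.88065) = 154.941° → normalised to [0°, 360°): 154.941°.

155°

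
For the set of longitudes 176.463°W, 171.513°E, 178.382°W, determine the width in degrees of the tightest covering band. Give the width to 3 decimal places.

12.024°

Sort the longitudes: -178.382°, -176.463°, +171.513°.
Eastward gaps between consecutive values (wrapping around): 1.919°, 347.976°, 10.105°.
Largest gap = 347.976° ⇒ minimal covering band is its complement: 360° − 347.976° = 12.024°.
Band runs from +171.513° eastward to -176.463°, crossing the antimeridian.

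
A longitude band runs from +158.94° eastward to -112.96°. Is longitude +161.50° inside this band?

Yes

Band width going east from +158.94° to -112.96°: ((-112.96 − 158.94) mod 360) = 88.10°.
Offset of +161.50° east of the west edge: ((161.50 − 158.94) mod 360) = 2.56°.
2.56° ≤ 88.10° ⇒ inside.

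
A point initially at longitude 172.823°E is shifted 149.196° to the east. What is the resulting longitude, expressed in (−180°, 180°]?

Start at +172.823°; shift +149.196° → +322.019°.
+322.019° lies outside (−180°, 180°]; subtract 360° → -37.981°.

37.981°W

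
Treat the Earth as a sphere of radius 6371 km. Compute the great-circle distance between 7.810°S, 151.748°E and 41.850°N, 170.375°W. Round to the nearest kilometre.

6731 km

Δλ = -170.375 − 151.748 = -322.123°; wrapped into (−180°, 180°]: 37.877°.
Δφ = 41.850 − -7.810 = 49.660°.
a = sin²(Δφ/2) + cos φ₁ · cos φ₂ · sin²(Δλ/2) = 0.254074.
c = 2·atan2(√a, √(1−a)) = 1.05658 rad → d = 6371·c ≈ 6731.48 km.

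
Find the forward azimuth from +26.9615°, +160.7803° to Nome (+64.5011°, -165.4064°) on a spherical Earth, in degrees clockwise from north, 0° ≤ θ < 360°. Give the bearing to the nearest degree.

20°

Δλ = -165.4064 − 160.7803 = -326.1867°; wrapped into (−180°, 180°]: 33.8133°.
θ = atan2( sin Δλ · cos φ₂ , cos φ₁ · sin φ₂ − sin φ₁ · cos φ₂ · cos Δλ )
  = atan2(0.23956, 0.64232) = 20.454° → normalised to [0°, 360°): 20.454°.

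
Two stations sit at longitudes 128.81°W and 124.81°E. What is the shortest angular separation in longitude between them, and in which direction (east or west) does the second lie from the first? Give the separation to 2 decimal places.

Raw difference: 124.81 − -128.81 = 253.62°.
Normalise into (−180°, 180°]: 253.62° − 360° = -106.38°.
Negative ⇒ the second point lies to the west; separation 106.38°.

106.38° west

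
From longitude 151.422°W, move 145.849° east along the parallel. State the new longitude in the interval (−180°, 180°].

5.573°W

Start at -151.422°; shift +145.849° → -5.573°.
-5.573° already lies in (−180°, 180°].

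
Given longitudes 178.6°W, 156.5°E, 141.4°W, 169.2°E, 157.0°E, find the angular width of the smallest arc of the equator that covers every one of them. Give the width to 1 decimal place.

Sort the longitudes: -178.6°, -141.4°, +156.5°, +157.0°, +169.2°.
Eastward gaps between consecutive values (wrapping around): 37.2°, 297.9°, 0.5°, 12.2°, 12.2°.
Largest gap = 297.9° ⇒ minimal covering band is its complement: 360° − 297.9° = 62.1°.
Band runs from +156.5° eastward to -141.4°, crossing the antimeridian.

62.1°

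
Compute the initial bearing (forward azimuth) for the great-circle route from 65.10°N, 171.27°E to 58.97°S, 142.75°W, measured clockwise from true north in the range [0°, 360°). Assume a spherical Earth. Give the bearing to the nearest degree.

Δλ = -142.75 − 171.27 = -314.02°; wrapped into (−180°, 180°]: 45.98°.
θ = atan2( sin Δλ · cos φ₂ , cos φ₁ · sin φ₂ − sin φ₁ · cos φ₂ · cos Δλ )
  = atan2(0.37069, -0.68570) = 151.605° → normalised to [0°, 360°): 151.605°.

152°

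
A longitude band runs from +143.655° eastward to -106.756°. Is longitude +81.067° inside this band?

Band width going east from +143.655° to -106.756°: ((-106.756 − 143.655) mod 360) = 109.589°.
Offset of +81.067° east of the west edge: ((81.067 − 143.655) mod 360) = 297.412°.
297.412° > 109.589° ⇒ outside.

No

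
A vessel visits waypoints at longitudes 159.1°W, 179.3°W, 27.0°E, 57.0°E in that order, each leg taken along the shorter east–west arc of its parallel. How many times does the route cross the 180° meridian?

Leg 1: -159.1° → -179.3°, shortest Δλ = -20.2° (west) — does not cross 180°.
Leg 2: -179.3° → +27.0°, shortest Δλ = -153.7° (west) — crosses 180°.
Leg 3: +27.0° → +57.0°, shortest Δλ = 30.0° (east) — does not cross 180°.
Total crossings: 1.

1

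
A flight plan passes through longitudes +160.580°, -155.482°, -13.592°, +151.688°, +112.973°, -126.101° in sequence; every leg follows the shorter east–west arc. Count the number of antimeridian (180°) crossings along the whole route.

2

Leg 1: +160.580° → -155.482°, shortest Δλ = 43.938° (east) — crosses 180°.
Leg 2: -155.482° → -13.592°, shortest Δλ = 141.89° (east) — does not cross 180°.
Leg 3: -13.592° → +151.688°, shortest Δλ = 165.28° (east) — does not cross 180°.
Leg 4: +151.688° → +112.973°, shortest Δλ = -38.715° (west) — does not cross 180°.
Leg 5: +112.973° → -126.101°, shortest Δλ = 120.926° (east) — crosses 180°.
Total crossings: 2.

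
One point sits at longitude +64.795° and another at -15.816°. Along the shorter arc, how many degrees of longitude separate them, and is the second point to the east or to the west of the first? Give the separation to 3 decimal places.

80.611° west

Raw difference: -15.816 − 64.795 = -80.611°.
Normalise into (−180°, 180°]: -80.611° stays -80.611°.
Negative ⇒ the second point lies to the west; separation 80.611°.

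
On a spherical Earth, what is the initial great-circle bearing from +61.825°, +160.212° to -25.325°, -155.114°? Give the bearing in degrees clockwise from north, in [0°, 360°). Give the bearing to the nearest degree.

140°

Δλ = -155.114 − 160.212 = -315.326°; wrapped into (−180°, 180°]: 44.674°.
θ = atan2( sin Δλ · cos φ₂ , cos φ₁ · sin φ₂ − sin φ₁ · cos φ₂ · cos Δλ )
  = atan2(0.63550, -0.76858) = 140.414° → normalised to [0°, 360°): 140.414°.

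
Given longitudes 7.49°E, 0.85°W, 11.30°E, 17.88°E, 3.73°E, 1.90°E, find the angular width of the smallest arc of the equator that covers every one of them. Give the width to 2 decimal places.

18.73°

Sort the longitudes: -0.85°, +1.90°, +3.73°, +7.49°, +11.30°, +17.88°.
Eastward gaps between consecutive values (wrapping around): 2.75°, 1.83°, 3.76°, 3.81°, 6.58°, 341.27°.
Largest gap = 341.27° ⇒ minimal covering band is its complement: 360° − 341.27° = 18.73°.
Band runs from -0.85° eastward to +17.88°.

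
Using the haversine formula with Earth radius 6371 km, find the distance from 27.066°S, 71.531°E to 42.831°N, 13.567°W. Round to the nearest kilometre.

Δλ = -13.567 − 71.531 = -85.098°.
Δφ = 42.831 − -27.066 = 69.897°.
a = sin²(Δφ/2) + cos φ₁ · cos φ₂ · sin²(Δλ/2) = 0.626767.
c = 2·atan2(√a, √(1−a)) = 1.82713 rad → d = 6371·c ≈ 11640.63 km.

11641 km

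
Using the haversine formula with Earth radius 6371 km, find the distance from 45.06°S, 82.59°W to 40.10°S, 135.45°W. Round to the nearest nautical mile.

Δλ = -135.45 − -82.59 = -52.86°.
Δφ = -40.10 − -45.06 = 4.96°.
a = sin²(Δφ/2) + cos φ₁ · cos φ₂ · sin²(Δλ/2) = 0.108918.
c = 2·atan2(√a, √(1−a)) = 0.67267 rad → d = 6371·c ≈ 4285.55 km ≈ 2314.01 nmi.

2314 nmi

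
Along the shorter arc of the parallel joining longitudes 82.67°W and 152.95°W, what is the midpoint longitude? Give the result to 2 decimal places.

Signed shortest Δλ from -82.67° to -152.95° is -70.28°.
Midpoint longitude = -82.67° + (-70.28°)/2 = -82.67° − 35.14° = -117.81°.

117.81°W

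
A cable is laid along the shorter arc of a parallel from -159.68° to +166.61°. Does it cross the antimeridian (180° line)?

Yes

Naïve |166.61 − -159.68| = 326.29° > 180°, so the shorter arc goes the other way round — across 180°.
Signed shortest Δλ = ((166.61 − -159.68 + 180) mod 360) − 180 = -33.71°.
Going west by 33.71° from -159.68° passes through 180° before reaching +166.61°.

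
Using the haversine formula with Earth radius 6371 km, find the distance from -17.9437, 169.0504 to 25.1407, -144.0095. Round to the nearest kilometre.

Δλ = -144.0095 − 169.0504 = -313.0599°; wrapped into (−180°, 180°]: 46.9401°.
Δφ = 25.1407 − -17.9437 = 43.0844°.
a = sin²(Δφ/2) + cos φ₁ · cos φ₂ · sin²(Δλ/2) = 0.271434.
c = 2·atan2(√a, √(1−a)) = 1.09603 rad → d = 6371·c ≈ 6982.79 km.

6983 km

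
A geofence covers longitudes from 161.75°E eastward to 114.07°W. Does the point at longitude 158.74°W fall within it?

Band width going east from +161.75° to -114.07°: ((-114.07 − 161.75) mod 360) = 84.18°.
Offset of -158.74° east of the west edge: ((-158.74 − 161.75) mod 360) = 39.51°.
39.51° ≤ 84.18° ⇒ inside.

Yes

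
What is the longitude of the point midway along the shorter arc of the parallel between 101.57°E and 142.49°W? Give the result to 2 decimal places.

Signed shortest Δλ from +101.57° to -142.49° is +115.94°.
Midpoint longitude = +101.57° + (+115.94°)/2 = +101.57° + 57.97° = +159.54°.
(The naïve average (+101.57 + -142.49)/2 = -20.46° is on the wrong side of the globe.)

159.54°E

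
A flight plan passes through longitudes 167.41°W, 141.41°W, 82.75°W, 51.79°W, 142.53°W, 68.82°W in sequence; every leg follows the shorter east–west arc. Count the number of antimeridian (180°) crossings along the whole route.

0

Leg 1: -167.41° → -141.41°, shortest Δλ = 26.0° (east) — does not cross 180°.
Leg 2: -141.41° → -82.75°, shortest Δλ = 58.66° (east) — does not cross 180°.
Leg 3: -82.75° → -51.79°, shortest Δλ = 30.96° (east) — does not cross 180°.
Leg 4: -51.79° → -142.53°, shortest Δλ = -90.74° (west) — does not cross 180°.
Leg 5: -142.53° → -68.82°, shortest Δλ = 73.71° (east) — does not cross 180°.
Total crossings: 0.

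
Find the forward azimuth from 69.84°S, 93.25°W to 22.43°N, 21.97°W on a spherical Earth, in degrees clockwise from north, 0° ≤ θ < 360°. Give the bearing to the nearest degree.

Δλ = -21.97 − -93.25 = 71.28°.
θ = atan2( sin Δλ · cos φ₂ , cos φ₁ · sin φ₂ − sin φ₁ · cos φ₂ · cos Δλ )
  = atan2(0.87545, 0.40999) = 64.905° → normalised to [0°, 360°): 64.905°.

65°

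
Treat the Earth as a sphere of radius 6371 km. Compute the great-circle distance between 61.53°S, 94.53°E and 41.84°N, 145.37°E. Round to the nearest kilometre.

Δλ = 145.37 − 94.53 = 50.84°.
Δφ = 41.84 − -61.53 = 103.37°.
a = sin²(Δφ/2) + cos φ₁ · cos φ₂ · sin²(Δλ/2) = 0.681057.
c = 2·atan2(√a, √(1−a)) = 1.94133 rad → d = 6371·c ≈ 12368.22 km.

12368 km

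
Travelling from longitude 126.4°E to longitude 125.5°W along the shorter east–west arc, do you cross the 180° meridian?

Yes

Naïve |-125.5 − 126.4| = 251.9° > 180°, so the shorter arc goes the other way round — across 180°.
Signed shortest Δλ = ((-125.5 − 126.4 + 180) mod 360) − 180 = 108.1°.
Going east by 108.1° from +126.4° passes through 180° before reaching -125.5°.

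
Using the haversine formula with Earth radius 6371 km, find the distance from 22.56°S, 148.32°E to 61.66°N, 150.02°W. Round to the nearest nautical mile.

5851 nmi

Δλ = -150.02 − 148.32 = -298.34°; wrapped into (−180°, 180°]: 61.66°.
Δφ = 61.66 − -22.56 = 84.22°.
a = sin²(Δφ/2) + cos φ₁ · cos φ₂ · sin²(Δλ/2) = 0.564785.
c = 2·atan2(√a, √(1−a)) = 1.70073 rad → d = 6371·c ≈ 10835.36 km ≈ 5850.63 nmi.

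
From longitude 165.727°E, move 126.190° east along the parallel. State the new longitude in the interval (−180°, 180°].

Start at +165.727°; shift +126.190° → +291.917°.
+291.917° lies outside (−180°, 180°]; subtract 360° → -68.083°.

68.083°W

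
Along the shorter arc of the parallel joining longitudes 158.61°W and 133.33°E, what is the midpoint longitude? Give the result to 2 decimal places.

167.36°E

Signed shortest Δλ from -158.61° to +133.33° is -68.06°.
Midpoint longitude = -158.61° + (-68.06°)/2 = -158.61° − 34.03° = -192.64°.
Normalise into (−180°, 180°]: +167.36°.
(The naïve average (-158.61 + +133.33)/2 = -12.64° is on the wrong side of the globe.)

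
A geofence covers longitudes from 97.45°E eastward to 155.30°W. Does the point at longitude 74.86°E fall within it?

No

Band width going east from +97.45° to -155.30°: ((-155.30 − 97.45) mod 360) = 107.25°.
Offset of +74.86° east of the west edge: ((74.86 − 97.45) mod 360) = 337.41°.
337.41° > 107.25° ⇒ outside.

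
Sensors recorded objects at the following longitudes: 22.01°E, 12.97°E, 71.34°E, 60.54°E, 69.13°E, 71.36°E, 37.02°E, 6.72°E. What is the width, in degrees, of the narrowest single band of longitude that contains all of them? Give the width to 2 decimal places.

Sort the longitudes: +6.72°, +12.97°, +22.01°, +37.02°, +60.54°, +69.13°, +71.34°, +71.36°.
Eastward gaps between consecutive values (wrapping around): 6.25°, 9.04°, 15.01°, 23.52°, 8.59°, 2.21°, 0.02°, 295.36°.
Largest gap = 295.36° ⇒ minimal covering band is its complement: 360° − 295.36° = 64.64°.
Band runs from +6.72° eastward to +71.36°.

64.64°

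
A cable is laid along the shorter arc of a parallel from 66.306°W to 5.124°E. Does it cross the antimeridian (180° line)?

No

Signed shortest Δλ = ((5.124 − -66.306 + 180) mod 360) − 180 = 71.43°.
Going east by 71.43° from -66.306° reaches +5.124° without touching 180°.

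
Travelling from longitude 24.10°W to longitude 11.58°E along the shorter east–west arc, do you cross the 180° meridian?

Signed shortest Δλ = ((11.58 − -24.10 + 180) mod 360) − 180 = 35.68°.
Going east by 35.68° from -24.10° reaches +11.58° without touching 180°.

No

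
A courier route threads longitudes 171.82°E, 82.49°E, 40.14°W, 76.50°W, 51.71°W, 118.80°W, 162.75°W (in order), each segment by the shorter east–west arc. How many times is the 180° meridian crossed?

0

Leg 1: +171.82° → +82.49°, shortest Δλ = -89.33° (west) — does not cross 180°.
Leg 2: +82.49° → -40.14°, shortest Δλ = -122.63° (west) — does not cross 180°.
Leg 3: -40.14° → -76.50°, shortest Δλ = -36.36° (west) — does not cross 180°.
Leg 4: -76.50° → -51.71°, shortest Δλ = 24.79° (east) — does not cross 180°.
Leg 5: -51.71° → -118.80°, shortest Δλ = -67.09° (west) — does not cross 180°.
Leg 6: -118.80° → -162.75°, shortest Δλ = -43.95° (west) — does not cross 180°.
Total crossings: 0.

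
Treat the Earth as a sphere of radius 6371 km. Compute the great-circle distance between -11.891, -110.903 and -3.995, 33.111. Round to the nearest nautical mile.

8457 nmi

Δλ = 33.111 − -110.903 = 144.014°.
Δφ = -3.995 − -11.891 = 7.896°.
a = sin²(Δφ/2) + cos φ₁ · cos φ₂ · sin²(Δλ/2) = 0.887759.
c = 2·atan2(√a, √(1−a)) = 2.45833 rad → d = 6371·c ≈ 15662.03 km ≈ 8456.82 nmi.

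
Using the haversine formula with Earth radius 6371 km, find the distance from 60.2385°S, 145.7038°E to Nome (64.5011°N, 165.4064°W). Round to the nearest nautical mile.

Δλ = -165.4064 − 145.7038 = -311.1102°; wrapped into (−180°, 180°]: 48.8898°.
Δφ = 64.5011 − -60.2385 = 124.7396°.
a = sin²(Δφ/2) + cos φ₁ · cos φ₂ · sin²(Δλ/2) = 0.821518.
c = 2·atan2(√a, √(1−a)) = 2.26925 rad → d = 6371·c ≈ 14457.40 km ≈ 7806.37 nmi.

7806 nmi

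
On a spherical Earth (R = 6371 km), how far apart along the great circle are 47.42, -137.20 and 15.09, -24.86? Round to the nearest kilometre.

10368 km

Δλ = -24.86 − -137.20 = 112.34°.
Δφ = 15.09 − 47.42 = -32.33°.
a = sin²(Δφ/2) + cos φ₁ · cos φ₂ · sin²(Δλ/2) = 0.528311.
c = 2·atan2(√a, √(1−a)) = 1.62745 rad → d = 6371·c ≈ 10368.47 km.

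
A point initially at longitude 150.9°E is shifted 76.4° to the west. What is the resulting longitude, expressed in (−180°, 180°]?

74.5°E

Start at +150.9°; shift −76.4° → +74.5°.
+74.5° already lies in (−180°, 180°].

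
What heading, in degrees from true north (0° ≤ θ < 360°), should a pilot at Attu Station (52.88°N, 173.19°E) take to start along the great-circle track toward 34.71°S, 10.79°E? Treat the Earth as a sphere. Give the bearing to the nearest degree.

319°

Δλ = 10.79 − 173.19 = -162.40°.
θ = atan2( sin Δλ · cos φ₂ , cos φ₁ · sin φ₂ − sin φ₁ · cos φ₂ · cos Δλ )
  = atan2(-0.24856, 0.28116) = -41.479° → normalised to [0°, 360°): 318.521°.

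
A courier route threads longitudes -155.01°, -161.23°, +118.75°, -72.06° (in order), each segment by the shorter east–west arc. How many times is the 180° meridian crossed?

2

Leg 1: -155.01° → -161.23°, shortest Δλ = -6.22° (west) — does not cross 180°.
Leg 2: -161.23° → +118.75°, shortest Δλ = -80.02° (west) — crosses 180°.
Leg 3: +118.75° → -72.06°, shortest Δλ = 169.19° (east) — crosses 180°.
Total crossings: 2.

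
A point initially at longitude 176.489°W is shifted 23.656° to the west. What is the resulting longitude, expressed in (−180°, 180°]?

159.855°E

Start at -176.489°; shift −23.656° → -200.145°.
-200.145° lies outside (−180°, 180°]; add 360° → +159.855°.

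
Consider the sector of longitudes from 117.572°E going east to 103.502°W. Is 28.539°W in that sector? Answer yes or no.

No

Band width going east from +117.572° to -103.502°: ((-103.502 − 117.572) mod 360) = 138.926°.
Offset of -28.539° east of the west edge: ((-28.539 − 117.572) mod 360) = 213.889°.
213.889° > 138.926° ⇒ outside.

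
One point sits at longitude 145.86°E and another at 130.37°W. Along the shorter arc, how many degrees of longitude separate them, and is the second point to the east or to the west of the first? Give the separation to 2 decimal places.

Raw difference: -130.37 − 145.86 = -276.23°.
Normalise into (−180°, 180°]: -276.23° + 360° = 83.77°.
Positive ⇒ the second point lies to the east; separation 83.77°.

83.77° east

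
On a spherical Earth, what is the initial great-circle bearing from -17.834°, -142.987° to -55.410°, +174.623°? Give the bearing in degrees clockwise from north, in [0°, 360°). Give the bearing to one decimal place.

Δλ = 174.623 − -142.987 = 317.610°; wrapped into (−180°, 180°]: -42.390°.
θ = atan2( sin Δλ · cos φ₂ , cos φ₁ · sin φ₂ − sin φ₁ · cos φ₂ · cos Δλ )
  = atan2(-0.38273, -0.65527) = -149.712° → normalised to [0°, 360°): 210.288°.

210.3°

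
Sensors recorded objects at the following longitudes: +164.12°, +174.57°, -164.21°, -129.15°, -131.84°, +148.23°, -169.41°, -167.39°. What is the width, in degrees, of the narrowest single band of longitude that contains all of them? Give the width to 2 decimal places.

Sort the longitudes: -169.41°, -167.39°, -164.21°, -131.84°, -129.15°, +148.23°, +164.12°, +174.57°.
Eastward gaps between consecutive values (wrapping around): 2.02°, 3.18°, 32.37°, 2.69°, 277.38°, 15.89°, 10.45°, 16.02°.
Largest gap = 277.38° ⇒ minimal covering band is its complement: 360° − 277.38° = 82.62°.
Band runs from +148.23° eastward to -129.15°, crossing the antimeridian.

82.62°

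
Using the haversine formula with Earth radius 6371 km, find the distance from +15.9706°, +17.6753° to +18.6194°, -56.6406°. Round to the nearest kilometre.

7837 km

Δλ = -56.6406 − 17.6753 = -74.3159°.
Δφ = 18.6194 − 15.9706 = 2.6488°.
a = sin²(Δφ/2) + cos φ₁ · cos φ₂ · sin²(Δλ/2) = 0.332928.
c = 2·atan2(√a, √(1−a)) = 1.23010 rad → d = 6371·c ≈ 7836.96 km.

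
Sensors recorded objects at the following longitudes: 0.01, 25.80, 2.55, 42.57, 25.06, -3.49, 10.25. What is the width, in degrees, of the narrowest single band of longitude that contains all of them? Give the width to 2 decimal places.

Sort the longitudes: -3.49°, +0.01°, +2.55°, +10.25°, +25.06°, +25.80°, +42.57°.
Eastward gaps between consecutive values (wrapping around): 3.50°, 2.54°, 7.70°, 14.81°, 0.74°, 16.77°, 313.94°.
Largest gap = 313.94° ⇒ minimal covering band is its complement: 360° − 313.94° = 46.06°.
Band runs from -3.49° eastward to +42.57°.

46.06°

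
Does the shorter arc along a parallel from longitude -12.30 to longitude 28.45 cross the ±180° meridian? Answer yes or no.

Signed shortest Δλ = ((28.45 − -12.30 + 180) mod 360) − 180 = 40.75°.
Going east by 40.75° from -12.30° reaches +28.45° without touching 180°.

No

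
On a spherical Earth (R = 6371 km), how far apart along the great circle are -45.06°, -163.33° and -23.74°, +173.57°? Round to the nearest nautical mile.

Δλ = 173.57 − -163.33 = 336.90°; wrapped into (−180°, 180°]: -23.10°.
Δφ = -23.74 − -45.06 = 21.32°.
a = sin²(Δφ/2) + cos φ₁ · cos φ₂ · sin²(Δλ/2) = 0.060139.
c = 2·atan2(√a, √(1−a)) = 0.49552 rad → d = 6371·c ≈ 3156.96 km ≈ 1704.62 nmi.

1705 nmi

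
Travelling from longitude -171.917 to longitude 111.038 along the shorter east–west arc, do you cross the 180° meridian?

Yes

Naïve |111.038 − -171.917| = 282.955° > 180°, so the shorter arc goes the other way round — across 180°.
Signed shortest Δλ = ((111.038 − -171.917 + 180) mod 360) − 180 = -77.045°.
Going west by 77.045° from -171.917° passes through 180° before reaching +111.038°.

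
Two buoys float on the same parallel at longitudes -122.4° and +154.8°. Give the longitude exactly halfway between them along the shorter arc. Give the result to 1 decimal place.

Signed shortest Δλ from -122.4° to +154.8° is -82.8°.
Midpoint longitude = -122.4° + (-82.8°)/2 = -122.4° − 41.4° = -163.8°.
(The naïve average (-122.4 + +154.8)/2 = 16.2° is on the wrong side of the globe.)

-163.8°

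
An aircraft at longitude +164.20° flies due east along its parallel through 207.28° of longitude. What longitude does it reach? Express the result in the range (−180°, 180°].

+11.48°

Start at +164.20°; shift +207.28° → +371.48°.
+371.48° lies outside (−180°, 180°]; subtract 360° → +11.48°.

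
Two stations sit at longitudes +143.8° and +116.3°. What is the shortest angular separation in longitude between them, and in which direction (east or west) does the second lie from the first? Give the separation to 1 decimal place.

27.5° west

Raw difference: 116.3 − 143.8 = -27.5°.
Normalise into (−180°, 180°]: -27.5° stays -27.5°.
Negative ⇒ the second point lies to the west; separation 27.5°.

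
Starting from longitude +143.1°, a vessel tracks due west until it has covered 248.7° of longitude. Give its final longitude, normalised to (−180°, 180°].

Start at +143.1°; shift −248.7° → -105.6°.
-105.6° already lies in (−180°, 180°].

-105.6°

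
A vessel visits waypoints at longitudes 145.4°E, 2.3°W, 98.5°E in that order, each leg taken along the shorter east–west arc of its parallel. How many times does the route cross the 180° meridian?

Leg 1: +145.4° → -2.3°, shortest Δλ = -147.7° (west) — does not cross 180°.
Leg 2: -2.3° → +98.5°, shortest Δλ = 100.8° (east) — does not cross 180°.
Total crossings: 0.

0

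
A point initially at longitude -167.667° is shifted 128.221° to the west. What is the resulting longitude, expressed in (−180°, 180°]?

+64.112°

Start at -167.667°; shift −128.221° → -295.888°.
-295.888° lies outside (−180°, 180°]; add 360° → +64.112°.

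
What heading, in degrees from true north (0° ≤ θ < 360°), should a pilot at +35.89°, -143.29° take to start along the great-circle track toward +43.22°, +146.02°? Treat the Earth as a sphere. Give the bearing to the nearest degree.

301°

Δλ = 146.02 − -143.29 = 289.31°; wrapped into (−180°, 180°]: -70.69°.
θ = atan2( sin Δλ · cos φ₂ , cos φ₁ · sin φ₂ − sin φ₁ · cos φ₂ · cos Δλ )
  = atan2(-0.68773, 0.41352) = -58.982° → normalised to [0°, 360°): 301.018°.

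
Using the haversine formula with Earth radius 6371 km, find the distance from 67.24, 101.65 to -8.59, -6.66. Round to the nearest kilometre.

Δλ = -6.66 − 101.65 = -108.31°.
Δφ = -8.59 − 67.24 = -75.83°.
a = sin²(Δφ/2) + cos φ₁ · cos φ₂ · sin²(Δλ/2) = 0.628954.
c = 2·atan2(√a, √(1−a)) = 1.83165 rad → d = 6371·c ≈ 11669.46 km.

11669 km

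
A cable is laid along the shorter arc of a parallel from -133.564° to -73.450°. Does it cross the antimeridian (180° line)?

Signed shortest Δλ = ((-73.450 − -133.564 + 180) mod 360) − 180 = 60.114°.
Going east by 60.114° from -133.564° reaches -73.450° without touching 180°.

No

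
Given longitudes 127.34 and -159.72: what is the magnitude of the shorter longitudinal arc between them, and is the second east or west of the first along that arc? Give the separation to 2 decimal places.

Raw difference: -159.72 − 127.34 = -287.06°.
Normalise into (−180°, 180°]: -287.06° + 360° = 72.94°.
Positive ⇒ the second point lies to the east; separation 72.94°.

72.94° east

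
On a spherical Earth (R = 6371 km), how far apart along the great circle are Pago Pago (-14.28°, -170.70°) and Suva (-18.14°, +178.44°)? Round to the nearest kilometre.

Δλ = 178.44 − -170.70 = 349.14°; wrapped into (−180°, 180°]: -10.86°.
Δφ = -18.14 − -14.28 = -3.86°.
a = sin²(Δφ/2) + cos φ₁ · cos φ₂ · sin²(Δλ/2) = 0.009381.
c = 2·atan2(√a, √(1−a)) = 0.19402 rad → d = 6371·c ≈ 1236.07 km.

1236 km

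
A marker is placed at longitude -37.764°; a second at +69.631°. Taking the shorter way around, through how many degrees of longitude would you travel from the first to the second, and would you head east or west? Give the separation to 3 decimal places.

Raw difference: 69.631 − -37.764 = 107.395°.
Normalise into (−180°, 180°]: 107.395° stays 107.395°.
Positive ⇒ the second point lies to the east; separation 107.395°.

107.395° east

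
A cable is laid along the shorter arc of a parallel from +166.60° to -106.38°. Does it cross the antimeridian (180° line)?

Naïve |-106.38 − 166.60| = 272.98° > 180°, so the shorter arc goes the other way round — across 180°.
Signed shortest Δλ = ((-106.38 − 166.60 + 180) mod 360) − 180 = 87.02°.
Going east by 87.02° from +166.60° passes through 180° before reaching -106.38°.

Yes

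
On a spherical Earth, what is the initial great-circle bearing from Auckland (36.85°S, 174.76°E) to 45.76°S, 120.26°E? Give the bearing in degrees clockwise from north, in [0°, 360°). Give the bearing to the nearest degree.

240°

Δλ = 120.26 − 174.76 = -54.50°.
θ = atan2( sin Δλ · cos φ₂ , cos φ₁ · sin φ₂ − sin φ₁ · cos φ₂ · cos Δλ )
  = atan2(-0.56798, -0.33032) = -120.181° → normalised to [0°, 360°): 239.819°.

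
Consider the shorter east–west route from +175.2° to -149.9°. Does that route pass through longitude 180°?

Yes

Naïve |-149.9 − 175.2| = 325.1° > 180°, so the shorter arc goes the other way round — across 180°.
Signed shortest Δλ = ((-149.9 − 175.2 + 180) mod 360) − 180 = 34.9°.
Going east by 34.9° from +175.2° passes through 180° before reaching -149.9°.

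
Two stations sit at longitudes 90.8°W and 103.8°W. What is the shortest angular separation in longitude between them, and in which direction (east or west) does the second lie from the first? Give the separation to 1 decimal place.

Raw difference: -103.8 − -90.8 = -13.0°.
Normalise into (−180°, 180°]: -13.0° stays -13.0°.
Negative ⇒ the second point lies to the west; separation 13.0°.

13.0° west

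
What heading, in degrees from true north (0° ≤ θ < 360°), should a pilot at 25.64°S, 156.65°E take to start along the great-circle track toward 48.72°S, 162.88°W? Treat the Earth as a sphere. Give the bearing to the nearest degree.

137°

Δλ = -162.88 − 156.65 = -319.53°; wrapped into (−180°, 180°]: 40.47°.
θ = atan2( sin Δλ · cos φ₂ , cos φ₁ · sin φ₂ − sin φ₁ · cos φ₂ · cos Δλ )
  = atan2(0.42820, -0.46032) = 137.070° → normalised to [0°, 360°): 137.070°.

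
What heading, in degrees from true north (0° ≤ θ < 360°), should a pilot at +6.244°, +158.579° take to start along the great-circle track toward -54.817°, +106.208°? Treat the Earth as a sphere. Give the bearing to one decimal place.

Δλ = 106.208 − 158.579 = -52.371°.
θ = atan2( sin Δλ · cos φ₂ , cos φ₁ · sin φ₂ − sin φ₁ · cos φ₂ · cos Δλ )
  = atan2(-0.45633, -0.85073) = -151.791° → normalised to [0°, 360°): 208.209°.

208.2°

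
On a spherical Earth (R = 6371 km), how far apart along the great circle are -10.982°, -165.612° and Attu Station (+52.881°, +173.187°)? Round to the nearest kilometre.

7383 km

Δλ = 173.187 − -165.612 = 338.799°; wrapped into (−180°, 180°]: -21.201°.
Δφ = 52.881 − -10.982 = 63.863°.
a = sin²(Δφ/2) + cos φ₁ · cos φ₂ · sin²(Δλ/2) = 0.299789.
c = 2·atan2(√a, √(1−a)) = 1.15882 rad → d = 6371·c ≈ 7382.83 km.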